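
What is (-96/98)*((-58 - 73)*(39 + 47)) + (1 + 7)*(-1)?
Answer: 540376/49 ≈ 11028.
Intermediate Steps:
(-96/98)*((-58 - 73)*(39 + 47)) + (1 + 7)*(-1) = (-96*1/98)*(-131*86) + 8*(-1) = -48/49*(-11266) - 8 = 540768/49 - 8 = 540376/49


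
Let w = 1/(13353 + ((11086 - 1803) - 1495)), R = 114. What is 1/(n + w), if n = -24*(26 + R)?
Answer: -21141/71033759 ≈ -0.00029762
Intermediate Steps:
n = -3360 (n = -24*(26 + 114) = -24*140 = -3360)
w = 1/21141 (w = 1/(13353 + (9283 - 1495)) = 1/(13353 + 7788) = 1/21141 ≈ 4.7301e-5)
1/(n + w) = 1/(-3360 + 1/21141) = 1/(-71033759/21141) = -21141/71033759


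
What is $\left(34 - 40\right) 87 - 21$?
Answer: $-543$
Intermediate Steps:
$\left(34 - 40\right) 87 - 21 = \left(-6\right) 87 - 21 = -522 - 21 = -543$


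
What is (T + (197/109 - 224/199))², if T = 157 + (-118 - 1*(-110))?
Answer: 10541359588516/470499481 ≈ 22405.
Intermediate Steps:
T = 149 (T = 157 + (-118 + 110) = 157 - 8 = 149)
(T + (197/109 - 224/199))² = (149 + (197/109 - 224/199))² = (149 + 14787/21691)² = (3246746/21691)² = 10541359588516/470499481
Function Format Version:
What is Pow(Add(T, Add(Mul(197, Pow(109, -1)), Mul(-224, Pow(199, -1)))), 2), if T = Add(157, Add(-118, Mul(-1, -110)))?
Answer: Rational(10541359588516, 470499481) ≈ 22405.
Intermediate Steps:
T = 149 (T = Add(157, Add(-118, 110)) = Add(157, -8) = 149)
Pow(Add(T, Add(Mul(197, Pow(109, -1)), Mul(-224, Pow(199, -1)))), 2) = Pow(Add(149, Add(Mul(197, Pow(109, -1)), Mul(-224, Pow(199, -1)))), 2) = Pow(Add(149, Add(Mul(197, Rational(1, 109)), Mul(-224, Rational(1, 199)))), 2) = Pow(Add(149, Add(Rational(197, 109), Rational(-224, 199))), 2) = Pow(Add(149, Rational(14787, 21691)), 2) = Pow(Rational(3246746, 21691), 2) = Rational(10541359588516, 470499481)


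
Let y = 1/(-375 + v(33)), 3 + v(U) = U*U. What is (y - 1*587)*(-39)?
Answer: 5425628/237 ≈ 22893.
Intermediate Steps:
v(U) = -3 + U² (v(U) = -3 + U*U = -3 + U²)
y = 1/711 (y = 1/(-375 + (-3 + 33²)) = 1/(-375 + (-3 + 1089)) = 1/(-375 + 1086) = 1/711 ≈ 0.0014065)
(y - 1*587)*(-39) = (1/711 - 1*587)*(-39) = (1/711 - 587)*(-39) = -417356/711*(-39) = 5425628/237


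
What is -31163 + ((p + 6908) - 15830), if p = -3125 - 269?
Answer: -43479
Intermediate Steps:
p = -3394
-31163 + ((p + 6908) - 15830) = -31163 + ((-3394 + 6908) - 15830) = -31163 + (3514 - 15830) = -31163 - 12316 = -43479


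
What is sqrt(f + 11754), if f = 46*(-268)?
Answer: I*sqrt(574) ≈ 23.958*I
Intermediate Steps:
f = -12328
sqrt(f + 11754) = sqrt(-12328 + 11754) = sqrt(-574) = I*sqrt(574)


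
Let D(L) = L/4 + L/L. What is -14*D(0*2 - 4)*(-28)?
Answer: 0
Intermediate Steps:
D(L) = 1 + L/4 (D(L) = L*(1/4) + 1 = L/4 + 1 = 1 + L/4)
-14*D(0*2 - 4)*(-28) = -14*(1 + (0*2 - 4)/4)*(-28) = -14*(1 + (0 - 4)/4)*(-28) = -14*(1 + (1/4)*(-4))*(-28) = -14*(1 - 1)*(-28) = -14*0*(-28) = 0*(-28) = 0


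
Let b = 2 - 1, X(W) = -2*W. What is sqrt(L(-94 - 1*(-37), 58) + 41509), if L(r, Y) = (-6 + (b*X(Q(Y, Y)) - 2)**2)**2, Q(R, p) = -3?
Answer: sqrt(41609) ≈ 203.98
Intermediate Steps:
b = 1
L(r, Y) = 100 (L(r, Y) = (-6 + (1*(-2*(-3)) - 2)**2)**2 = (-6 + (1*6 - 2)**2)**2 = (-6 + (6 - 2)**2)**2 = (-6 + 4**2)**2 = (-6 + 16)**2 = 10**2 = 100)
sqrt(L(-94 - 1*(-37), 58) + 41509) = sqrt(100 + 41509) = sqrt(41609)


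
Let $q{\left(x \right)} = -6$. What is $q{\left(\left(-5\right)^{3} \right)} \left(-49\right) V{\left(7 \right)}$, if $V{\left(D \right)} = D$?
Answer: $2058$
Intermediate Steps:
$q{\left(\left(-5\right)^{3} \right)} \left(-49\right) V{\left(7 \right)} = \left(-6\right) \left(-49\right) 7 = 294 \cdot 7 = 2058$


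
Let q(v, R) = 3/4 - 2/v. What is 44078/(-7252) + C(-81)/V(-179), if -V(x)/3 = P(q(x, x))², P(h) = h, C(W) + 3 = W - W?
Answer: -4687243319/1077012650 ≈ -4.3521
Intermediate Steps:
q(v, R) = ¾ - 2/v (q(v, R) = 3*(¼) - 2/v = ¾ - 2/v)
C(W) = -3 (C(W) = -3 + (W - W) = -3 + 0 = -3)
V(x) = -3*(¾ - 2/x)²
44078/(-7252) + C(-81)/V(-179) = 44078/(-7252) - 3*(-512656/(3*(-8 + 3*(-179))²)) = 44078*(-1/7252) - 3*(-512656/(3*(-8 - 537)²)) = -22039/3626 - 3/((-3/16*1/32041*(-545)²)) = -22039/3626 - 3/((-3/16*1/32041*297025)) = -22039/3626 - 3/(-891075/512656) = -22039/3626 - 3*(-512656/891075) = -22039/3626 + 512656/297025 = -4687243319/1077012650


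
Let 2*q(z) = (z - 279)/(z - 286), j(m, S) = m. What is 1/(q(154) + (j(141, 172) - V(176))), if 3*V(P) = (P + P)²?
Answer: -264/10866203 ≈ -2.4296e-5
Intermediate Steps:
q(z) = (-279 + z)/(2*(-286 + z)) (q(z) = ((z - 279)/(z - 286))/2 = ((-279 + z)/(-286 + z))/2 = (-279 + z)/(2*(-286 + z)))
V(P) = 4*P²/3 (V(P) = (P + P)²/3 = (2*P)²/3 = (4*P²)/3 = 4*P²/3)
1/(q(154) + (j(141, 172) - V(176))) = 1/((-279 + 154)/(2*(-286 + 154)) + (141 - 4*176²/3)) = 1/((½)*(-125)/(-132) + (141 - 4*30976/3)) = 1/((½)*(-1/132)*(-125) + (141 - 1*123904/3)) = 1/(125/264 + (141 - 123904/3)) = 1/(125/264 - 123481/3) = 1/(-10866203/264) = -264/10866203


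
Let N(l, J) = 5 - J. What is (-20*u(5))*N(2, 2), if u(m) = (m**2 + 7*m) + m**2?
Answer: -5100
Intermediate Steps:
u(m) = 2*m**2 + 7*m
(-20*u(5))*N(2, 2) = (-100*(7 + 2*5))*(5 - 1*2) = (-100*(7 + 10))*(5 - 2) = -100*17*3 = -20*85*3 = -1700*3 = -5100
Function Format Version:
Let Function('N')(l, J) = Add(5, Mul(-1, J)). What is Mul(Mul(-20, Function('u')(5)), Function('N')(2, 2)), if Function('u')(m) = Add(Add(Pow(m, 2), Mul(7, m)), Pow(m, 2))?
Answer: -5100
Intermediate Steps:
Function('u')(m) = Add(Mul(2, Pow(m, 2)), Mul(7, m))
Mul(Mul(-20, Function('u')(5)), Function('N')(2, 2)) = Mul(Mul(-20, Mul(5, Add(7, Mul(2, 5)))), Add(5, Mul(-1, 2))) = Mul(Mul(-20, Mul(5, Add(7, 10))), Add(5, -2)) = Mul(Mul(-20, Mul(5, 17)), 3) = Mul(Mul(-20, 85), 3) = Mul(-1700, 3) = -5100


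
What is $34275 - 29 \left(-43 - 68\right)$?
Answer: $37494$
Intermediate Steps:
$34275 - 29 \left(-43 - 68\right) = 34275 - -3219 = 34275 + 3219 = 37494$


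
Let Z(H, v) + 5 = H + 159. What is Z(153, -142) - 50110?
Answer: -49803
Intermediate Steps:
Z(H, v) = 154 + H (Z(H, v) = -5 + (H + 159) = -5 + (159 + H) = 154 + H)
Z(153, -142) - 50110 = (154 + 153) - 50110 = 307 - 50110 = -49803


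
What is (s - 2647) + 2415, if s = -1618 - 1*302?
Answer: -2152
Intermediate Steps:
s = -1920 (s = -1618 - 302 = -1920)
(s - 2647) + 2415 = (-1920 - 2647) + 2415 = -4567 + 2415 = -2152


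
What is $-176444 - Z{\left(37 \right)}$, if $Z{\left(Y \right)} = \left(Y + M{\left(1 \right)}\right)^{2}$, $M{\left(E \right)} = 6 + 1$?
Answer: $-178380$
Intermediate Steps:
$M{\left(E \right)} = 7$
$Z{\left(Y \right)} = \left(7 + Y\right)^{2}$ ($Z{\left(Y \right)} = \left(Y + 7\right)^{2} = \left(7 + Y\right)^{2}$)
$-176444 - Z{\left(37 \right)} = -176444 - \left(7 + 37\right)^{2} = -176444 - 44^{2} = -176444 - 1936 = -178380$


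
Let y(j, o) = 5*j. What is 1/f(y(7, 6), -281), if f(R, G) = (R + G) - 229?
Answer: -1/475 ≈ -0.0021053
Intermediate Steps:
f(R, G) = -229 + G + R (f(R, G) = (G + R) - 229 = -229 + G + R)
1/f(y(7, 6), -281) = 1/(-229 - 281 + 5*7) = 1/(-229 - 281 + 35) = 1/(-475) = -1/475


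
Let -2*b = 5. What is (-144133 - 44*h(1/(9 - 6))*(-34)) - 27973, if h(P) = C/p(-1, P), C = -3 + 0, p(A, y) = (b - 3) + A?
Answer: -2228402/13 ≈ -1.7142e+5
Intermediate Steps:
b = -5/2 (b = -½*5 = -5/2 ≈ -2.5000)
p(A, y) = -11/2 + A (p(A, y) = (-5/2 - 3) + A = -11/2 + A)
C = -3
h(P) = 6/13 (h(P) = -3/(-11/2 - 1) = -3/(-13/2) = -3*(-2/13) = 6/13)
(-144133 - 44*h(1/(9 - 6))*(-34)) - 27973 = (-144133 - 44*6/13*(-34)) - 27973 = (-144133 - 264/13*(-34)) - 27973 = (-144133 + 8976/13) - 27973 = -1864753/13 - 27973 = -2228402/13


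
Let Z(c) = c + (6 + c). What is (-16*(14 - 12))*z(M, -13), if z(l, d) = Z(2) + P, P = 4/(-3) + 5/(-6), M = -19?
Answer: -752/3 ≈ -250.67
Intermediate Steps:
Z(c) = 6 + 2*c
P = -13/6 (P = 4*(-1/3) + 5*(-1/6) = -4/3 - 5/6 = -13/6 ≈ -2.1667)
z(l, d) = 47/6 (z(l, d) = (6 + 2*2) - 13/6 = (6 + 4) - 13/6 = 10 - 13/6 = 47/6)
(-16*(14 - 12))*z(M, -13) = -16*(14 - 12)*(47/6) = -16*2*(47/6) = -32*47/6 = -752/3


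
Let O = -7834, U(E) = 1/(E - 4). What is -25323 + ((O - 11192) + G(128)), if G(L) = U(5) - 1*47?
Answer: -44395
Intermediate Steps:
U(E) = 1/(-4 + E)
G(L) = -46 (G(L) = 1/(-4 + 5) - 1*47 = 1/1 - 47 = 1 - 47 = -46)
-25323 + ((O - 11192) + G(128)) = -25323 + ((-7834 - 11192) - 46) = -25323 + (-19026 - 46) = -25323 - 19072 = -44395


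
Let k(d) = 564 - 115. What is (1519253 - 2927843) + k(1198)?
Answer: -1408141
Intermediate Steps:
k(d) = 449
(1519253 - 2927843) + k(1198) = (1519253 - 2927843) + 449 = -1408590 + 449 = -1408141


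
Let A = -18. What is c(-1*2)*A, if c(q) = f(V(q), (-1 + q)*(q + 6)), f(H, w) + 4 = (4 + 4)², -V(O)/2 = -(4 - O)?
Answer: -1080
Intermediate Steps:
V(O) = 8 - 2*O (V(O) = -(-2)*(4 - O) = -2*(-4 + O) = 8 - 2*O)
f(H, w) = 60 (f(H, w) = -4 + (4 + 4)² = -4 + 8² = -4 + 64 = 60)
c(q) = 60
c(-1*2)*A = 60*(-18) = -1080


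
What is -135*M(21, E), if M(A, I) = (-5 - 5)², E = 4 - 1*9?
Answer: -13500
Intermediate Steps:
E = -5 (E = 4 - 9 = -5)
M(A, I) = 100 (M(A, I) = (-10)² = 100)
-135*M(21, E) = -135*100 = -13500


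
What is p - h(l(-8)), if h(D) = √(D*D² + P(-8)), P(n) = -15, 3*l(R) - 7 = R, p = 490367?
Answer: 490367 - I*√1218/9 ≈ 4.9037e+5 - 3.8778*I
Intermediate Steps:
l(R) = 7/3 + R/3
h(D) = √(-15 + D³) (h(D) = √(D*D² - 15) = √(D³ - 15) = √(-15 + D³))
p - h(l(-8)) = 490367 - √(-15 + (7/3 + (⅓)*(-8))³) = 490367 - √(-15 + (7/3 - 8/3)³) = 490367 - √(-15 + (-⅓)³) = 490367 - √(-15 - 1/27) = 490367 - √(-406/27) = 490367 - I*√1218/9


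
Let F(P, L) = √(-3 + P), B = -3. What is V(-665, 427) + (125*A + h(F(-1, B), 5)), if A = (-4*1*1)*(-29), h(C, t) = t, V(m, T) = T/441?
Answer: 913876/63 ≈ 14506.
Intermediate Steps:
V(m, T) = T/441 (V(m, T) = T*(1/441) = T/441)
A = 116 (A = -4*1*(-29) = -4*(-29) = 116)
V(-665, 427) + (125*A + h(F(-1, B), 5)) = (1/441)*427 + (125*116 + 5) = 61/63 + (14500 + 5) = 61/63 + 14505 = 913876/63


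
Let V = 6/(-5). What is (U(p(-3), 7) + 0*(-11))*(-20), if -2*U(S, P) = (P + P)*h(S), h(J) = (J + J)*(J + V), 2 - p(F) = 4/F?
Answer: 17920/9 ≈ 1991.1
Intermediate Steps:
V = -6/5 (V = 6*(-1/5) = -6/5 ≈ -1.2000)
p(F) = 2 - 4/F
h(J) = 2*J*(-6/5 + J) (h(J) = (J + J)*(J - 6/5) = (2*J)*(-6/5 + J) = 2*J*(-6/5 + J))
U(S, P) = -2*P*S*(-6 + 5*S)/5 (U(S, P) = -(P + P)*2*S*(-6 + 5*S)/5/2 = -2*P*2*S*(-6 + 5*S)/5/2 = -2*P*S*(-6 + 5*S)/5)
(U(p(-3), 7) + 0*(-11))*(-20) = ((2/5)*7*(2 - 4/(-3))*(6 - 5*(2 - 4/(-3))) + 0*(-11))*(-20) = ((2/5)*7*(2 - 4*(-1/3))*(6 - 5*(2 - 4*(-1/3))) + 0)*(-20) = ((2/5)*7*(2 + 4/3)*(6 - 5*(2 + 4/3)) + 0)*(-20) = ((2/5)*7*(10/3)*(6 - 5*10/3) + 0)*(-20) = ((2/5)*7*(10/3)*(6 - 50/3) + 0)*(-20) = ((2/5)*7*(10/3)*(-32/3) + 0)*(-20) = (-896/9 + 0)*(-20) = -896/9*(-20) = 17920/9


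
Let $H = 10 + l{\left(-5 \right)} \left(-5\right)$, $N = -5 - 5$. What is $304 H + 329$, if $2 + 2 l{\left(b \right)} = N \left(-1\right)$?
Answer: $-2711$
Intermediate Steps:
$N = -10$ ($N = -5 - 5 = -10$)
$l{\left(b \right)} = 4$ ($l{\left(b \right)} = -1 + \frac{\left(-10\right) \left(-1\right)}{2} = -1 + \frac{1}{2} \cdot 10 = -1 + 5 = 4$)
$H = -10$ ($H = 10 + 4 \left(-5\right) = 10 - 20 = -10$)
$304 H + 329 = 304 \left(-10\right) + 329 = -3040 + 329 = -2711$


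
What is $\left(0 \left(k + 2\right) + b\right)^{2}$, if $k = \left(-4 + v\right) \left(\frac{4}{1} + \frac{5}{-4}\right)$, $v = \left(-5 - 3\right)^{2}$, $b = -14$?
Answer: $196$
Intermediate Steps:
$v = 64$ ($v = \left(-8\right)^{2} = 64$)
$k = 165$ ($k = \left(-4 + 64\right) \left(\frac{4}{1} + \frac{5}{-4}\right) = 60 \left(4 \cdot 1 + 5 \left(- \frac{1}{4}\right)\right) = 60 \left(4 - \frac{5}{4}\right) = 60 \cdot \frac{11}{4} = 165$)
$\left(0 \left(k + 2\right) + b\right)^{2} = \left(0 \left(165 + 2\right) - 14\right)^{2} = \left(0 \cdot 167 - 14\right)^{2} = \left(0 - 14\right)^{2} = \left(-14\right)^{2} = 196$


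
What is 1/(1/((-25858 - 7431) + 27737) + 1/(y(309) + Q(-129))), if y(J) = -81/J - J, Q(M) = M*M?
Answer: -9339402288/1110313 ≈ -8411.5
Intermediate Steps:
Q(M) = M²
y(J) = -J - 81/J
1/(1/((-25858 - 7431) + 27737) + 1/(y(309) + Q(-129))) = 1/(1/((-25858 - 7431) + 27737) + 1/((-1*309 - 81/309) + (-129)²)) = 1/(1/(-33289 + 27737) + 1/((-309 - 81*1/309) + 16641)) = 1/(1/(-5552) + 1/((-309 - 27/103) + 16641)) = 1/(-1/5552 + 1/(-31854/103 + 16641)) = 1/(-1/5552 + 1/(1682169/103)) = 1/(-1/5552 + 103/1682169) = 1/(-1110313/9339402288) = -9339402288/1110313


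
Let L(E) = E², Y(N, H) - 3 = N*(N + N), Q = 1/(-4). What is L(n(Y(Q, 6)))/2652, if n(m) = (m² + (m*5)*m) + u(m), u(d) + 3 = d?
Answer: 3530641/2715648 ≈ 1.3001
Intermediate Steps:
Q = -¼ ≈ -0.25000
Y(N, H) = 3 + 2*N² (Y(N, H) = 3 + N*(N + N) = 3 + N*(2*N) = 3 + 2*N²)
u(d) = -3 + d
n(m) = -3 + m + 6*m² (n(m) = (m² + (m*5)*m) + (-3 + m) = (m² + (5*m)*m) + (-3 + m) = (m² + 5*m²) + (-3 + m) = 6*m² + (-3 + m) = -3 + m + 6*m²)
L(n(Y(Q, 6)))/2652 = (-3 + (3 + 2*(-¼)²) + 6*(3 + 2*(-¼)²)²)²/2652 = (-3 + (3 + 2*(1/16)) + 6*(3 + 2*(1/16))²)²*(1/2652) = (-3 + (3 + ⅛) + 6*(3 + ⅛)²)²*(1/2652) = (-3 + 25/8 + 6*(25/8)²)²*(1/2652) = (-3 + 25/8 + 6*(625/64))²*(1/2652) = (-3 + 25/8 + 1875/32)²*(1/2652) = (1879/32)²*(1/2652) = (3530641/1024)*(1/2652) = 3530641/2715648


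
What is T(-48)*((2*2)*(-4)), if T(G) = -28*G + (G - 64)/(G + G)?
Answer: -64568/3 ≈ -21523.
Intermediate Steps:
T(G) = -28*G + (-64 + G)/(2*G) (T(G) = -28*G + (-64 + G)/((2*G)) = -28*G + (-64 + G)*(1/(2*G)) = -28*G + (-64 + G)/(2*G))
T(-48)*((2*2)*(-4)) = (½ - 32/(-48) - 28*(-48))*((2*2)*(-4)) = (½ - 32*(-1/48) + 1344)*(4*(-4)) = (½ + ⅔ + 1344)*(-16) = (8071/6)*(-16) = -64568/3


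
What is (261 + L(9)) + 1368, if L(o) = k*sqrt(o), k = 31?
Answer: 1722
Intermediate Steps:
L(o) = 31*sqrt(o)
(261 + L(9)) + 1368 = (261 + 31*sqrt(9)) + 1368 = (261 + 31*3) + 1368 = (261 + 93) + 1368 = 354 + 1368 = 1722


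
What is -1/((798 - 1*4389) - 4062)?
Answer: 1/7653 ≈ 0.00013067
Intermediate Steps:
-1/((798 - 1*4389) - 4062) = -1/((798 - 4389) - 4062) = -1/(-3591 - 4062) = -1/(-7653) = -1*(-1/7653) = 1/7653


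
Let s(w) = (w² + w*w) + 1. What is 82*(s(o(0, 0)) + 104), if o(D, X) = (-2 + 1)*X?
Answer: 8610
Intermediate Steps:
o(D, X) = -X
s(w) = 1 + 2*w² (s(w) = (w² + w²) + 1 = 2*w² + 1 = 1 + 2*w²)
82*(s(o(0, 0)) + 104) = 82*((1 + 2*(-1*0)²) + 104) = 82*((1 + 2*0²) + 104) = 82*((1 + 2*0) + 104) = 82*((1 + 0) + 104) = 82*(1 + 104) = 82*105 = 8610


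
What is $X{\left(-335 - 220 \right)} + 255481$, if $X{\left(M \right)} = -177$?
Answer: $255304$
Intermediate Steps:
$X{\left(-335 - 220 \right)} + 255481 = -177 + 255481 = 255304$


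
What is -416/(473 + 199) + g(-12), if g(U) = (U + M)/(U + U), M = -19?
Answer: 113/168 ≈ 0.67262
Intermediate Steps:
g(U) = (-19 + U)/(2*U) (g(U) = (U - 19)/(U + U) = (-19 + U)/((2*U)) = (-19 + U)*(1/(2*U)) = (-19 + U)/(2*U))
-416/(473 + 199) + g(-12) = -416/(473 + 199) + (½)*(-19 - 12)/(-12) = -416/672 + (½)*(-1/12)*(-31) = (1/672)*(-416) + 31/24 = -13/21 + 31/24 = 113/168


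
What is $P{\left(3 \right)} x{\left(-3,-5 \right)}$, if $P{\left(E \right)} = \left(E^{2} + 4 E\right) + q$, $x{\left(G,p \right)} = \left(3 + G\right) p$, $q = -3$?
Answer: $0$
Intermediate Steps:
$x{\left(G,p \right)} = p \left(3 + G\right)$
$P{\left(E \right)} = -3 + E^{2} + 4 E$ ($P{\left(E \right)} = \left(E^{2} + 4 E\right) - 3 = -3 + E^{2} + 4 E$)
$P{\left(3 \right)} x{\left(-3,-5 \right)} = \left(-3 + 3^{2} + 4 \cdot 3\right) \left(- 5 \left(3 - 3\right)\right) = \left(-3 + 9 + 12\right) \left(\left(-5\right) 0\right) = 18 \cdot 0 = 0$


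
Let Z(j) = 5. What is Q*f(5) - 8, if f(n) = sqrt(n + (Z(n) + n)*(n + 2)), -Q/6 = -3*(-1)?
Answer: -8 - 90*sqrt(3) ≈ -163.88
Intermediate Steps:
Q = -18 (Q = -(-18)*(-1) = -6*3 = -18)
f(n) = sqrt(n + (2 + n)*(5 + n)) (f(n) = sqrt(n + (5 + n)*(n + 2)) = sqrt(n + (5 + n)*(2 + n)) = sqrt(n + (2 + n)*(5 + n)))
Q*f(5) - 8 = -18*sqrt(10 + 5**2 + 8*5) - 8 = -18*sqrt(10 + 25 + 40) - 8 = -90*sqrt(3) - 8 = -8 - 90*sqrt(3)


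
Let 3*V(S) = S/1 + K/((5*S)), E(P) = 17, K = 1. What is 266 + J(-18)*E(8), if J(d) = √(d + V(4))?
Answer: 266 + 51*I*√185/10 ≈ 266.0 + 69.368*I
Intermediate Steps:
V(S) = S/3 + 1/(15*S) (V(S) = (S/1 + 1/(5*S))/3 = (S*1 + 1*(1/(5*S)))/3 = (S + 1/(5*S))/3 = S/3 + 1/(15*S))
J(d) = √(27/20 + d) (J(d) = √(d + ((⅓)*4 + (1/15)/4)) = √(d + (4/3 + (1/15)*(¼))) = √(d + (4/3 + 1/60)) = √(d + 27/20) = √(27/20 + d))
266 + J(-18)*E(8) = 266 + (√(135 + 100*(-18))/10)*17 = 266 + (√(135 - 1800)/10)*17 = 266 + (√(-1665)/10)*17 = 266 + ((3*I*√185)/10)*17 = 266 + (3*I*√185/10)*17 = 266 + 51*I*√185/10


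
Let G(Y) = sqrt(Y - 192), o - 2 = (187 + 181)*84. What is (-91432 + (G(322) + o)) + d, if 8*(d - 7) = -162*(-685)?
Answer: -186559/4 + sqrt(130) ≈ -46628.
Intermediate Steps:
d = 55513/4 (d = 7 + (-162*(-685))/8 = 7 + (1/8)*110970 = 7 + 55485/4 = 55513/4 ≈ 13878.)
o = 30914 (o = 2 + (187 + 181)*84 = 2 + 368*84 = 2 + 30912 = 30914)
G(Y) = sqrt(-192 + Y)
(-91432 + (G(322) + o)) + d = (-91432 + (sqrt(-192 + 322) + 30914)) + 55513/4 = (-91432 + (sqrt(130) + 30914)) + 55513/4 = (-91432 + (30914 + sqrt(130))) + 55513/4 = (-60518 + sqrt(130)) + 55513/4 = -186559/4 + sqrt(130)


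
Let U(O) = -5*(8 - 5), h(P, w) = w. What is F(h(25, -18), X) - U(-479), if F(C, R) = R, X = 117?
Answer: 132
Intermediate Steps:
U(O) = -15 (U(O) = -5*3 = -15)
F(h(25, -18), X) - U(-479) = 117 - 1*(-15) = 117 + 15 = 132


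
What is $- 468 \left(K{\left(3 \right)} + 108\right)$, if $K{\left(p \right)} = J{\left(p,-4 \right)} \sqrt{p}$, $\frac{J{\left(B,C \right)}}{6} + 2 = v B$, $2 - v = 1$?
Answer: $-50544 - 2808 \sqrt{3} \approx -55408.0$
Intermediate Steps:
$v = 1$ ($v = 2 - 1 = 1$)
$J{\left(B,C \right)} = -12 + 6 B$ ($J{\left(B,C \right)} = -12 + 6 \cdot 1 B = -12 + 6 B$)
$K{\left(p \right)} = \sqrt{p} \left(-12 + 6 p\right)$ ($K{\left(p \right)} = \left(-12 + 6 p\right) \sqrt{p} = \sqrt{p} \left(-12 + 6 p\right)$)
$- 468 \left(K{\left(3 \right)} + 108\right) = - 468 \left(6 \sqrt{3} \left(-2 + 3\right) + 108\right) = - 468 \left(6 \sqrt{3} \cdot 1 + 108\right) = - 468 \left(6 \sqrt{3} + 108\right) = - 468 \left(108 + 6 \sqrt{3}\right) = -50544 - 2808 \sqrt{3}$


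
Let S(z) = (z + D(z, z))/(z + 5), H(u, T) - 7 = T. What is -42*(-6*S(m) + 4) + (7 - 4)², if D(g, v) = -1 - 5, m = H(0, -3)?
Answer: -215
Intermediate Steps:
H(u, T) = 7 + T
m = 4 (m = 7 - 3 = 4)
D(g, v) = -6
S(z) = (-6 + z)/(5 + z) (S(z) = (z - 6)/(z + 5) = (-6 + z)/(5 + z))
-42*(-6*S(m) + 4) + (7 - 4)² = -42*(-6*(-6 + 4)/(5 + 4) + 4) + (7 - 4)² = -42*(-6*(-2)/9 + 4) + 3² = -42*(-2*(-2)/3 + 4) + 9 = -42*(-6*(-2/9) + 4) + 9 = -42*(4/3 + 4) + 9 = -42*16/3 + 9 = -224 + 9 = -215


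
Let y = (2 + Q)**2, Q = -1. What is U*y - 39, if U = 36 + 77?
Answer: 74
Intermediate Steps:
y = 1 (y = (2 - 1)**2 = 1**2 = 1)
U = 113
U*y - 39 = 113*1 - 39 = 113 - 39 = 74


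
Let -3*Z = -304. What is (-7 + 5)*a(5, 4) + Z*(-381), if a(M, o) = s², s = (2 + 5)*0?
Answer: -38608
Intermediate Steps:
Z = 304/3 (Z = -⅓*(-304) = 304/3 ≈ 101.33)
s = 0 (s = 7*0 = 0)
a(M, o) = 0 (a(M, o) = 0² = 0)
(-7 + 5)*a(5, 4) + Z*(-381) = (-7 + 5)*0 + (304/3)*(-381) = -2*0 - 38608 = 0 - 38608 = -38608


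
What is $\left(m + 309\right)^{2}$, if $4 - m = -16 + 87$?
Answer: $58564$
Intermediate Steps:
$m = -67$ ($m = 4 - \left(-16 + 87\right) = 4 - 71 = -67$)
$\left(m + 309\right)^{2} = \left(-67 + 309\right)^{2} = 242^{2} = 58564$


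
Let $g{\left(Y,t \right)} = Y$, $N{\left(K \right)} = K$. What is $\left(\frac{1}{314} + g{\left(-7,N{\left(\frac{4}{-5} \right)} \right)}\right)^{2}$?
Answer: $\frac{4826809}{98596} \approx 48.955$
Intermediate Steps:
$\left(\frac{1}{314} + g{\left(-7,N{\left(\frac{4}{-5} \right)} \right)}\right)^{2} = \left(\frac{1}{314} - 7\right)^{2} = \left(- \frac{2197}{314}\right)^{2} = \frac{4826809}{98596}$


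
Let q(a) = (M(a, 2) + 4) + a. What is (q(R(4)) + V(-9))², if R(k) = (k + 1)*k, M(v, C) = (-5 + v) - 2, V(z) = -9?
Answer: 784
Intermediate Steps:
M(v, C) = -7 + v
R(k) = k*(1 + k) (R(k) = (1 + k)*k = k*(1 + k))
q(a) = -3 + 2*a (q(a) = ((-7 + a) + 4) + a = (-3 + a) + a = -3 + 2*a)
(q(R(4)) + V(-9))² = ((-3 + 2*(4*(1 + 4))) - 9)² = ((-3 + 2*(4*5)) - 9)² = ((-3 + 2*20) - 9)² = ((-3 + 40) - 9)² = (37 - 9)² = 28² = 784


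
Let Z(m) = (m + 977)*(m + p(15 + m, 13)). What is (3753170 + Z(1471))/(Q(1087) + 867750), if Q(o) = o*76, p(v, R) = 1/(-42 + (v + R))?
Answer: 5357519897/692338717 ≈ 7.7383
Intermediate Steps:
p(v, R) = 1/(-42 + R + v) (p(v, R) = 1/(-42 + (R + v)) = 1/(-42 + R + v))
Q(o) = 76*o
Z(m) = (977 + m)*(m + 1/(-14 + m)) (Z(m) = (m + 977)*(m + 1/(-42 + 13 + (15 + m))) = (977 + m)*(m + 1/(-14 + m)))
(3753170 + Z(1471))/(Q(1087) + 867750) = (3753170 + (977 + 1471 + 1471*(-14 + 1471)*(977 + 1471))/(-14 + 1471))/(76*1087 + 867750) = (3753170 + (977 + 1471 + 1471*1457*2448)/1457)/(82612 + 867750) = (3753170 + (977 + 1471 + 5246668656)/1457)/950362 = (3753170 + (1/1457)*5246671104)*(1/950362) = (3753170 + 5246671104/1457)*(1/950362) = (10715039794/1457)*(1/950362) = 5357519897/692338717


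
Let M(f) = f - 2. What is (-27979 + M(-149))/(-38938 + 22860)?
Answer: 14065/8039 ≈ 1.7496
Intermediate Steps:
M(f) = -2 + f
(-27979 + M(-149))/(-38938 + 22860) = (-27979 + (-2 - 149))/(-38938 + 22860) = (-27979 - 151)/(-16078) = -28130*(-1/16078) = 14065/8039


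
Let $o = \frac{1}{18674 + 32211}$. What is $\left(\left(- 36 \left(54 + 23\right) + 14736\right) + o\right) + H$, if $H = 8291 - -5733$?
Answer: $\frac{1322399381}{50885} \approx 25988.0$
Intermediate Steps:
$H = 14024$ ($H = 8291 + 5733 = 14024$)
$o = \frac{1}{50885} \approx 1.9652 \cdot 10^{-5}$
$\left(\left(- 36 \left(54 + 23\right) + 14736\right) + o\right) + H = \left(\left(- 36 \left(54 + 23\right) + 14736\right) + \frac{1}{50885}\right) + 14024 = \left(\left(\left(-36\right) 77 + 14736\right) + \frac{1}{50885}\right) + 14024 = \left(\left(-2772 + 14736\right) + \frac{1}{50885}\right) + 14024 = \left(11964 + \frac{1}{50885}\right) + 14024 = \frac{608788141}{50885} + 14024 = \frac{1322399381}{50885}$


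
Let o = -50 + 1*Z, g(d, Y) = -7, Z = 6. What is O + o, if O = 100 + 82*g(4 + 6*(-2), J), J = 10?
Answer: -518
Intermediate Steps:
O = -474 (O = 100 + 82*(-7) = 100 - 574 = -474)
o = -44 (o = -50 + 1*6 = -50 + 6 = -44)
O + o = -474 - 44 = -518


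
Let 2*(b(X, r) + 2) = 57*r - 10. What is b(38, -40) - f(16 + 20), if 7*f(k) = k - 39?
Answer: -8026/7 ≈ -1146.6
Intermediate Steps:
b(X, r) = -7 + 57*r/2 (b(X, r) = -2 + (57*r - 10)/2 = -2 + (-10 + 57*r)/2 = -2 + (-5 + 57*r/2) = -7 + 57*r/2)
f(k) = -39/7 + k/7 (f(k) = (k - 39)/7 = (-39 + k)/7 = -39/7 + k/7)
b(38, -40) - f(16 + 20) = (-7 + (57/2)*(-40)) - (-39/7 + (16 + 20)/7) = (-7 - 1140) - (-39/7 + (1/7)*36) = -1147 - (-39/7 + 36/7) = -1147 - 1*(-3/7) = -1147 + 3/7 = -8026/7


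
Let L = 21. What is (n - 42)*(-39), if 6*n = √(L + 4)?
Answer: 3211/2 ≈ 1605.5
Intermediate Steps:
n = ⅚ (n = √(21 + 4)/6 = √25/6 = (⅙)*5 = ⅚ ≈ 0.83333)
(n - 42)*(-39) = (⅚ - 42)*(-39) = -247/6*(-39) = 3211/2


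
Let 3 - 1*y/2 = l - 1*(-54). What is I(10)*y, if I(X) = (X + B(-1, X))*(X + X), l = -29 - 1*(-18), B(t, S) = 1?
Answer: -17600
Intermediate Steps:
l = -11 (l = -29 + 18 = -11)
I(X) = 2*X*(1 + X) (I(X) = (X + 1)*(X + X) = (1 + X)*(2*X) = 2*X*(1 + X))
y = -80 (y = 6 - 2*(-11 - 1*(-54)) = 6 - 2*(-11 + 54) = 6 - 2*43 = 6 - 86 = -80)
I(10)*y = (2*10*(1 + 10))*(-80) = (2*10*11)*(-80) = 220*(-80) = -17600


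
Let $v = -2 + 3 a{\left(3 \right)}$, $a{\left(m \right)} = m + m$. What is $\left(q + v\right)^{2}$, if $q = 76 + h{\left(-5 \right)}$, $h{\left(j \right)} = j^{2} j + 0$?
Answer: $1089$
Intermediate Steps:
$h{\left(j \right)} = j^{3}$ ($h{\left(j \right)} = j^{3} + 0 = j^{3}$)
$a{\left(m \right)} = 2 m$
$v = 16$ ($v = -2 + 3 \cdot 2 \cdot 3 = -2 + 3 \cdot 6 = -2 + 18 = 16$)
$q = -49$ ($q = 76 + \left(-5\right)^{3} = 76 - 125 = -49$)
$\left(q + v\right)^{2} = \left(-49 + 16\right)^{2} = \left(-33\right)^{2} = 1089$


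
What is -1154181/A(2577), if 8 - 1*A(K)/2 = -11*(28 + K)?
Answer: -1154181/57326 ≈ -20.134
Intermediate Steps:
A(K) = 632 + 22*K (A(K) = 16 - (-22)*(28 + K) = 16 - 2*(-308 - 11*K) = 16 + (616 + 22*K) = 632 + 22*K)
-1154181/A(2577) = -1154181/(632 + 22*2577) = -1154181/(632 + 56694) = -1154181/57326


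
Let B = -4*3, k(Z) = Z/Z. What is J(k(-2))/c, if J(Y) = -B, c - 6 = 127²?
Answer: 12/16135 ≈ 0.00074372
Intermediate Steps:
k(Z) = 1
c = 16135 (c = 6 + 127² = 6 + 16129 = 16135)
B = -12
J(Y) = 12 (J(Y) = -1*(-12) = 12)
J(k(-2))/c = 12/16135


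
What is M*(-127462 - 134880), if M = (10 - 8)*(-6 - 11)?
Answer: 8919628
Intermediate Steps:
M = -34 (M = 2*(-17) = -34)
M*(-127462 - 134880) = -34*(-127462 - 134880) = -34*(-262342) = 8919628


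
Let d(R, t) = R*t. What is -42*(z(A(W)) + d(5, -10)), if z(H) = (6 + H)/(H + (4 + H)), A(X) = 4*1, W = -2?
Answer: 2065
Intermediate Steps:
A(X) = 4
z(H) = (6 + H)/(4 + 2*H)
-42*(z(A(W)) + d(5, -10)) = -42*((6 + 4)/(2*(2 + 4)) + 5*(-10)) = -42*((½)*10/6 - 50) = -42*((½)*(⅙)*10 - 50) = -42*(⅚ - 50) = -42*(-295/6) = 2065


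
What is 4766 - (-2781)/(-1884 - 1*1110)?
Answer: 4755541/998 ≈ 4765.1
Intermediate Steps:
4766 - (-2781)/(-1884 - 1*1110) = 4766 - (-2781)/(-1884 - 1110) = 4766 - (-2781)/(-2994) = 4766 - (-2781)*(-1)/2994 = 4766 - 1*927/998 = 4766 - 927/998 = 4755541/998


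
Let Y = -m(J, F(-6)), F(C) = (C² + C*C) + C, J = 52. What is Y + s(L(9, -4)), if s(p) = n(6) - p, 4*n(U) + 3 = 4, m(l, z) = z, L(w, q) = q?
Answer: -247/4 ≈ -61.750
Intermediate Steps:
F(C) = C + 2*C² (F(C) = (C² + C²) + C = 2*C² + C = C + 2*C²)
n(U) = ¼ (n(U) = -¾ + (¼)*4 = -¾ + 1 = ¼)
Y = -66 (Y = -(-6)*(1 + 2*(-6)) = -(-6)*(1 - 12) = -(-6)*(-11) = -1*66 = -66)
s(p) = ¼ - p
Y + s(L(9, -4)) = -66 + (¼ - 1*(-4)) = -66 + (¼ + 4) = -66 + 17/4 = -247/4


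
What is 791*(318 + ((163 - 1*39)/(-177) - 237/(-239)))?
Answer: 10650551597/42303 ≈ 2.5177e+5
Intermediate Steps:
791*(318 + ((163 - 1*39)/(-177) - 237/(-239))) = 791*(318 + ((163 - 39)*(-1/177) - 237*(-1/239))) = 791*(318 + (124*(-1/177) + 237/239)) = 791*(318 + (-124/177 + 237/239)) = 791*(318 + 12313/42303) = 791*(13464667/42303) = 10650551597/42303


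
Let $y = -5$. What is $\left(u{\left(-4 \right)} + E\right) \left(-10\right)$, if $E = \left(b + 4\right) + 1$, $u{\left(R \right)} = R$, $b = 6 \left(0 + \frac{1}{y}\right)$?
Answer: $2$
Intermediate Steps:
$b = - \frac{6}{5}$ ($b = 6 \left(0 + \frac{1}{-5}\right) = 6 \left(0 - \frac{1}{5}\right) = 6 \left(- \frac{1}{5}\right) = - \frac{6}{5} \approx -1.2$)
$E = \frac{19}{5}$ ($E = \left(- \frac{6}{5} + 4\right) + 1 = \frac{14}{5} + 1 = \frac{19}{5} \approx 3.8$)
$\left(u{\left(-4 \right)} + E\right) \left(-10\right) = \left(-4 + \frac{19}{5}\right) \left(-10\right) = \left(- \frac{1}{5}\right) \left(-10\right) = 2$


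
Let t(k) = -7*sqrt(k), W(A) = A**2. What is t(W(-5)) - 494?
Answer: -529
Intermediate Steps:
t(W(-5)) - 494 = -7*sqrt((-5)**2) - 494 = -7*sqrt(25) - 494 = -7*5 - 494 = -35 - 494 = -529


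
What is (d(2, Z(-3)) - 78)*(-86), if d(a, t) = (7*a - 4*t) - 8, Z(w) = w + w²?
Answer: 8256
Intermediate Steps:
d(a, t) = -8 - 4*t + 7*a (d(a, t) = (-4*t + 7*a) - 8 = -8 - 4*t + 7*a)
(d(2, Z(-3)) - 78)*(-86) = ((-8 - (-12)*(1 - 3) + 7*2) - 78)*(-86) = ((-8 - (-12)*(-2) + 14) - 78)*(-86) = ((-8 - 4*6 + 14) - 78)*(-86) = ((-8 - 24 + 14) - 78)*(-86) = (-18 - 78)*(-86) = -96*(-86) = 8256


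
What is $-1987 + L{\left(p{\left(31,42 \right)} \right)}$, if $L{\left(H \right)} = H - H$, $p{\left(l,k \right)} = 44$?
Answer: $-1987$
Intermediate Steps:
$L{\left(H \right)} = 0$
$-1987 + L{\left(p{\left(31,42 \right)} \right)} = -1987 + 0 = -1987$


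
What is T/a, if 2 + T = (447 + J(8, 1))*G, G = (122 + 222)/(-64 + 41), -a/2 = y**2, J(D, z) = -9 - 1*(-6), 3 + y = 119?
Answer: 76391/309488 ≈ 0.24683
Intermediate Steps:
y = 116 (y = -3 + 119 = 116)
J(D, z) = -3 (J(D, z) = -9 + 6 = -3)
a = -26912 (a = -2*116**2 = -2*13456 = -26912)
G = -344/23 (G = 344/(-23) = 344*(-1/23) = -344/23 ≈ -14.957)
T = -152782/23 (T = -2 + (447 - 3)*(-344/23) = -2 + 444*(-344/23) = -2 - 152736/23 = -152782/23 ≈ -6642.7)
T/a = -152782/23/(-26912) = -152782/23*(-1/26912) = 76391/309488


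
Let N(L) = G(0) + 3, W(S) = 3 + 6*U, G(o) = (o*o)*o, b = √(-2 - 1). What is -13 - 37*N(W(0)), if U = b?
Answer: -124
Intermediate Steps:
b = I*√3 (b = √(-3) = I*√3 ≈ 1.732*I)
U = I*√3 ≈ 1.732*I
G(o) = o³ (G(o) = o²*o = o³)
W(S) = 3 + 6*I*√3 (W(S) = 3 + 6*(I*√3) = 3 + 6*I*√3)
N(L) = 3 (N(L) = 0³ + 3 = 0 + 3 = 3)
-13 - 37*N(W(0)) = -13 - 37*3 = -13 - 111 = -124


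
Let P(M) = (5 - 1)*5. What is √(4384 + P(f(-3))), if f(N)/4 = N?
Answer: 2*√1101 ≈ 66.363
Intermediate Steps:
f(N) = 4*N
P(M) = 20 (P(M) = 4*5 = 20)
√(4384 + P(f(-3))) = √(4384 + 20) = √4404 = 2*√1101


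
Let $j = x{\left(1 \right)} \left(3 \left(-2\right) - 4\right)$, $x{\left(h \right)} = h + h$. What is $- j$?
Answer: $20$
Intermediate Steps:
$x{\left(h \right)} = 2 h$
$j = -20$ ($j = 2 \cdot 1 \left(3 \left(-2\right) - 4\right) = 2 \left(-6 - 4\right) = 2 \left(-10\right) = -20$)
$- j = \left(-1\right) \left(-20\right) = 20$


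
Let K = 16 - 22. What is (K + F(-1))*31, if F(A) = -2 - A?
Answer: -217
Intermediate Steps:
K = -6
(K + F(-1))*31 = (-6 + (-2 - 1*(-1)))*31 = (-6 + (-2 + 1))*31 = (-6 - 1)*31 = -7*31 = -217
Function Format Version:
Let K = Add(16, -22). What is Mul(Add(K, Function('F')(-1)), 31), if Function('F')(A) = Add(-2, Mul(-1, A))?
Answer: -217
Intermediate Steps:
K = -6
Mul(Add(K, Function('F')(-1)), 31) = Mul(Add(-6, Add(-2, Mul(-1, -1))), 31) = Mul(Add(-6, Add(-2, 1)), 31) = Mul(Add(-6, -1), 31) = Mul(-7, 31) = -217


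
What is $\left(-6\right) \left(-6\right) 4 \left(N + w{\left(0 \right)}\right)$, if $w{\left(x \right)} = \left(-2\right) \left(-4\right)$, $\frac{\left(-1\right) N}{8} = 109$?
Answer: $-124416$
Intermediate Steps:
$N = -872$ ($N = \left(-8\right) 109 = -872$)
$w{\left(x \right)} = 8$
$\left(-6\right) \left(-6\right) 4 \left(N + w{\left(0 \right)}\right) = \left(-6\right) \left(-6\right) 4 \left(-872 + 8\right) = 36 \cdot 4 \left(-864\right) = 144 \left(-864\right) = -124416$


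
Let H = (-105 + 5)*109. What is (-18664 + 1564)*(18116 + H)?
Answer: -123393600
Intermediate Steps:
H = -10900 (H = -100*109 = -10900)
(-18664 + 1564)*(18116 + H) = (-18664 + 1564)*(18116 - 10900) = -17100*7216 = -123393600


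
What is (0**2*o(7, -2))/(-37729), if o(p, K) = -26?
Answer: 0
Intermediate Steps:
(0**2*o(7, -2))/(-37729) = (0**2*(-26))/(-37729) = (0*(-26))*(-1/37729) = 0*(-1/37729) = 0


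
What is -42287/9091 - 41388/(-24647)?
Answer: -665989381/224065877 ≈ -2.9723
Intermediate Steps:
-42287/9091 - 41388/(-24647) = -42287*1/9091 - 41388*(-1/24647) = -42287/9091 + 41388/24647 = -665989381/224065877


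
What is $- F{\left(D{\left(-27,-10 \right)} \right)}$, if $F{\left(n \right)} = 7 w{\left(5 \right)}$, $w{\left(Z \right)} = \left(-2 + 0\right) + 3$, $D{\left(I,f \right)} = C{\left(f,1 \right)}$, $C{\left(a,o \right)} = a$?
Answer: $-7$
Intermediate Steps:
$D{\left(I,f \right)} = f$
$w{\left(Z \right)} = 1$ ($w{\left(Z \right)} = -2 + 3 = 1$)
$F{\left(n \right)} = 7$ ($F{\left(n \right)} = 7 \cdot 1 = 7$)
$- F{\left(D{\left(-27,-10 \right)} \right)} = \left(-1\right) 7 = -7$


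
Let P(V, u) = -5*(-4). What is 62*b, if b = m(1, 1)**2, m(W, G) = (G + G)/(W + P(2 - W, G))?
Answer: 248/441 ≈ 0.56236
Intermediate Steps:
P(V, u) = 20
m(W, G) = 2*G/(20 + W) (m(W, G) = (G + G)/(W + 20) = (2*G)/(20 + W) = 2*G/(20 + W))
b = 4/441 (b = (2*1/(20 + 1))**2 = (2*1/21)**2 = (2*1*(1/21))**2 = (2/21)**2 = 4/441 ≈ 0.0090703)
62*b = 62*(4/441) = 248/441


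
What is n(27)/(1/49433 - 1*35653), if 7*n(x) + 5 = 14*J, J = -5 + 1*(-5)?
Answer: 247165/425415284 ≈ 0.00058100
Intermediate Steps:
J = -10 (J = -5 - 5 = -10)
n(x) = -145/7 (n(x) = -5/7 + (14*(-10))/7 = -5/7 + (1/7)*(-140) = -5/7 - 20 = -145/7)
n(27)/(1/49433 - 1*35653) = -145/(7*(1/49433 - 1*35653)) = -145/(7*(1/49433 - 35653)) = -145/(7*(-1762434748/49433)) = -145/7*(-49433/1762434748) = 247165/425415284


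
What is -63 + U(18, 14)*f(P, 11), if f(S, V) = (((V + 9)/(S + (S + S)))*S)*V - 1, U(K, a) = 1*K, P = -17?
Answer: 1239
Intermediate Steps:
U(K, a) = K
f(S, V) = -1 + V*(3 + V/3) (f(S, V) = (((9 + V)/(S + 2*S))*S)*V - 1 = (((9 + V)/((3*S)))*S)*V - 1 = (((9 + V)*(1/(3*S)))*S)*V - 1 = (((9 + V)/(3*S))*S)*V - 1 = (3 + V/3)*V - 1 = V*(3 + V/3) - 1 = -1 + V*(3 + V/3))
-63 + U(18, 14)*f(P, 11) = -63 + 18*(-1 + 3*11 + (1/3)*11**2) = -63 + 18*(-1 + 33 + (1/3)*121) = -63 + 18*(-1 + 33 + 121/3) = -63 + 18*(217/3) = -63 + 1302 = 1239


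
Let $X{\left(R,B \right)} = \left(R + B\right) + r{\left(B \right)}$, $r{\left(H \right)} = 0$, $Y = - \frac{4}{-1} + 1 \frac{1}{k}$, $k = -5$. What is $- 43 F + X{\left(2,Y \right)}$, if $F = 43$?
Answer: $- \frac{9216}{5} \approx -1843.2$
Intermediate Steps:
$Y = \frac{19}{5}$ ($Y = - \frac{4}{-1} + 1 \frac{1}{-5} = \left(-4\right) \left(-1\right) + 1 \left(- \frac{1}{5}\right) = 4 - \frac{1}{5} = \frac{19}{5} \approx 3.8$)
$X{\left(R,B \right)} = B + R$ ($X{\left(R,B \right)} = \left(R + B\right) + 0 = \left(B + R\right) + 0 = B + R$)
$- 43 F + X{\left(2,Y \right)} = \left(-43\right) 43 + \left(\frac{19}{5} + 2\right) = -1849 + \frac{29}{5} = - \frac{9216}{5}$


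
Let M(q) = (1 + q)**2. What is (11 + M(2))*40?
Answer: 800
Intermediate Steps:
(11 + M(2))*40 = (11 + (1 + 2)**2)*40 = (11 + 3**2)*40 = (11 + 9)*40 = 20*40 = 800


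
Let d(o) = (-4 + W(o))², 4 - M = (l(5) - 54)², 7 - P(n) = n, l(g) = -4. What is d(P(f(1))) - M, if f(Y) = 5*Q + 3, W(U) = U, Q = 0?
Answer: 3360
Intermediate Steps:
f(Y) = 3 (f(Y) = 5*0 + 3 = 0 + 3 = 3)
P(n) = 7 - n
M = -3360 (M = 4 - (-4 - 54)² = 4 - 1*(-58)² = 4 - 1*3364 = 4 - 3364 = -3360)
d(o) = (-4 + o)²
d(P(f(1))) - M = (-4 + (7 - 1*3))² - 1*(-3360) = (-4 + (7 - 3))² + 3360 = (-4 + 4)² + 3360 = 0² + 3360 = 0 + 3360 = 3360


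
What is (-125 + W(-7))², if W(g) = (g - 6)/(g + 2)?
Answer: 374544/25 ≈ 14982.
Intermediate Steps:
W(g) = (-6 + g)/(2 + g)
(-125 + W(-7))² = (-125 + (-6 - 7)/(2 - 7))² = (-125 - 13/(-5))² = (-125 - ⅕*(-13))² = (-125 + 13/5)² = (-612/5)² = 374544/25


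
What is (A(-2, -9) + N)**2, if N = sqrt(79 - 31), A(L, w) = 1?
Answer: 49 + 8*sqrt(3) ≈ 62.856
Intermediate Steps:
N = 4*sqrt(3) (N = sqrt(48) = 4*sqrt(3) ≈ 6.9282)
(A(-2, -9) + N)**2 = (1 + 4*sqrt(3))**2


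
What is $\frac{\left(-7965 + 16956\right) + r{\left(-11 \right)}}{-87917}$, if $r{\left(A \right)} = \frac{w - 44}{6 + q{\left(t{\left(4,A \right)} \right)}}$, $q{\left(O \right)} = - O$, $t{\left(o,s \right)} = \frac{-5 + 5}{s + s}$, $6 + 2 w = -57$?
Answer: $- \frac{107741}{1055004} \approx -0.10212$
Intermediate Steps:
$w = - \frac{63}{2}$ ($w = -3 + \frac{1}{2} \left(-57\right) = -3 - \frac{57}{2} = - \frac{63}{2} \approx -31.5$)
$t{\left(o,s \right)} = 0$ ($t{\left(o,s \right)} = \frac{0}{2 s} = 0 \frac{1}{2 s} = 0$)
$r{\left(A \right)} = - \frac{151}{12}$ ($r{\left(A \right)} = \frac{- \frac{63}{2} - 44}{6 - 0} = - \frac{151}{2 \left(6 + 0\right)} = - \frac{151}{2 \cdot 6} = \left(- \frac{151}{2}\right) \frac{1}{6} = - \frac{151}{12}$)
$\frac{\left(-7965 + 16956\right) + r{\left(-11 \right)}}{-87917} = \frac{\left(-7965 + 16956\right) - \frac{151}{12}}{-87917} = \left(8991 - \frac{151}{12}\right) \left(- \frac{1}{87917}\right) = \frac{107741}{12} \left(- \frac{1}{87917}\right) = - \frac{107741}{1055004}$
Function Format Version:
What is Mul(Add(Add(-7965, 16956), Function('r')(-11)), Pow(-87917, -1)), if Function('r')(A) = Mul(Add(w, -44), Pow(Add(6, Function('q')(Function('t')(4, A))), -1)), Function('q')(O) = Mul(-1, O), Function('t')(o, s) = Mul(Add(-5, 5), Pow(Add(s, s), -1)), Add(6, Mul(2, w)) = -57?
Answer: Rational(-107741, 1055004) ≈ -0.10212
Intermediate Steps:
w = Rational(-63, 2) (w = Add(-3, Mul(Rational(1, 2), -57)) = Add(-3, Rational(-57, 2)) = Rational(-63, 2) ≈ -31.500)
Function('t')(o, s) = 0 (Function('t')(o, s) = Mul(0, Pow(Mul(2, s), -1)) = Mul(0, Mul(Rational(1, 2), Pow(s, -1))) = 0)
Function('r')(A) = Rational(-151, 12) (Function('r')(A) = Mul(Add(Rational(-63, 2), -44), Pow(Add(6, Mul(-1, 0)), -1)) = Mul(Rational(-151, 2), Pow(Add(6, 0), -1)) = Mul(Rational(-151, 2), Pow(6, -1)) = Mul(Rational(-151, 2), Rational(1, 6)) = Rational(-151, 12))
Mul(Add(Add(-7965, 16956), Function('r')(-11)), Pow(-87917, -1)) = Mul(Add(Add(-7965, 16956), Rational(-151, 12)), Pow(-87917, -1)) = Mul(Add(8991, Rational(-151, 12)), Rational(-1, 87917)) = Mul(Rational(107741, 12), Rational(-1, 87917)) = Rational(-107741, 1055004)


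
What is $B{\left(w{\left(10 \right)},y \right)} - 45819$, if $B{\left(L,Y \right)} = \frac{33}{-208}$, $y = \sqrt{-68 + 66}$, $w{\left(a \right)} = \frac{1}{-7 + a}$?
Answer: $- \frac{9530385}{208} \approx -45819.0$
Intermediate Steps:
$y = i \sqrt{2}$ ($y = \sqrt{-2} = i \sqrt{2} \approx 1.4142 i$)
$B{\left(L,Y \right)} = - \frac{33}{208}$ ($B{\left(L,Y \right)} = 33 \left(- \frac{1}{208}\right) = - \frac{33}{208}$)
$B{\left(w{\left(10 \right)},y \right)} - 45819 = - \frac{33}{208} - 45819 = - \frac{9530385}{208}$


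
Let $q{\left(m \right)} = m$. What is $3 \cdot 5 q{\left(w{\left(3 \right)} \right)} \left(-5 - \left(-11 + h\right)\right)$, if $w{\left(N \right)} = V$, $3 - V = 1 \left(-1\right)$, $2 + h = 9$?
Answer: $-60$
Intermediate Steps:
$h = 7$ ($h = -2 + 9 = 7$)
$V = 4$ ($V = 3 - 1 \left(-1\right) = 3 - -1 = 3 + 1 = 4$)
$w{\left(N \right)} = 4$
$3 \cdot 5 q{\left(w{\left(3 \right)} \right)} \left(-5 - \left(-11 + h\right)\right) = 3 \cdot 5 \cdot 4 \left(-5 + \left(11 - 7\right)\right) = 15 \cdot 4 \left(-5 + \left(11 - 7\right)\right) = 60 \left(-5 + 4\right) = 60 \left(-1\right) = -60$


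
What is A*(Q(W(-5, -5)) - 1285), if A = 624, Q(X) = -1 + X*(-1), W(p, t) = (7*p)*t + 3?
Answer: -913536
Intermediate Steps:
W(p, t) = 3 + 7*p*t (W(p, t) = 7*p*t + 3 = 3 + 7*p*t)
Q(X) = -1 - X
A*(Q(W(-5, -5)) - 1285) = 624*((-1 - (3 + 7*(-5)*(-5))) - 1285) = 624*((-1 - (3 + 175)) - 1285) = 624*((-1 - 1*178) - 1285) = 624*((-1 - 178) - 1285) = 624*(-179 - 1285) = 624*(-1464) = -913536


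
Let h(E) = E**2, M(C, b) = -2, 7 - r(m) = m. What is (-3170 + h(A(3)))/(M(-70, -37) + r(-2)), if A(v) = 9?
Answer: -3089/7 ≈ -441.29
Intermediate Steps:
r(m) = 7 - m
(-3170 + h(A(3)))/(M(-70, -37) + r(-2)) = (-3170 + 9**2)/(-2 + (7 - 1*(-2))) = (-3170 + 81)/(-2 + (7 + 2)) = -3089/(-2 + 9) = -3089/7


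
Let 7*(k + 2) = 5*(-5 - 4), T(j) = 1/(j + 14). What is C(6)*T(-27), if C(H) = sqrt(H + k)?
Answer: -I*sqrt(119)/91 ≈ -0.11988*I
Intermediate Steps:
T(j) = 1/(14 + j)
k = -59/7 (k = -2 + (5*(-5 - 4))/7 = -2 + (5*(-9))/7 = -2 + (1/7)*(-45) = -2 - 45/7 = -59/7 ≈ -8.4286)
C(H) = sqrt(-59/7 + H) (C(H) = sqrt(H - 59/7) = sqrt(-59/7 + H))
C(6)*T(-27) = (sqrt(-413 + 49*6)/7)/(14 - 27) = (sqrt(-413 + 294)/7)/(-13) = (sqrt(-119)/7)*(-1/13) = ((I*sqrt(119))/7)*(-1/13) = (I*sqrt(119)/7)*(-1/13) = -I*sqrt(119)/91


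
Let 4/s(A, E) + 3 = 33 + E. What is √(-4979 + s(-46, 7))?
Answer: I*√6816103/37 ≈ 70.561*I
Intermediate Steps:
s(A, E) = 4/(30 + E) (s(A, E) = 4/(-3 + (33 + E)) = 4/(30 + E))
√(-4979 + s(-46, 7)) = √(-4979 + 4/(30 + 7)) = √(-4979 + 4/37) = √(-184219/37) = I*√6816103/37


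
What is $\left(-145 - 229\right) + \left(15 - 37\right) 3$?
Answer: $-440$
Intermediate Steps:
$\left(-145 - 229\right) + \left(15 - 37\right) 3 = -374 + \left(15 - 37\right) 3 = -374 - 66 = -440$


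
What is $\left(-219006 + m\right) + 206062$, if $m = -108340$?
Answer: $-121284$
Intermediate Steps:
$\left(-219006 + m\right) + 206062 = \left(-219006 - 108340\right) + 206062 = -327346 + 206062 = -121284$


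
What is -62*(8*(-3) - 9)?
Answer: 2046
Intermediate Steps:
-62*(8*(-3) - 9) = -62*(-24 - 9) = -62*(-33) = 2046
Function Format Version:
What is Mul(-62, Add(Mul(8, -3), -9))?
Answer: 2046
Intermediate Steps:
Mul(-62, Add(Mul(8, -3), -9)) = Mul(-62, Add(-24, -9)) = Mul(-62, -33) = 2046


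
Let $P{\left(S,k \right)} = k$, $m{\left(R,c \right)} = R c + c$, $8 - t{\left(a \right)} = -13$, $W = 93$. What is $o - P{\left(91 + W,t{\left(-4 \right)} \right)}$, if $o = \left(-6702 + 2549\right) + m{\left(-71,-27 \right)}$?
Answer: $-2284$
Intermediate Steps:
$t{\left(a \right)} = 21$ ($t{\left(a \right)} = 8 - -13 = 8 + 13 = 21$)
$m{\left(R,c \right)} = c + R c$
$o = -2263$ ($o = \left(-6702 + 2549\right) - 27 \left(1 - 71\right) = -4153 - -1890 = -4153 + 1890 = -2263$)
$o - P{\left(91 + W,t{\left(-4 \right)} \right)} = -2263 - 21 = -2284$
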